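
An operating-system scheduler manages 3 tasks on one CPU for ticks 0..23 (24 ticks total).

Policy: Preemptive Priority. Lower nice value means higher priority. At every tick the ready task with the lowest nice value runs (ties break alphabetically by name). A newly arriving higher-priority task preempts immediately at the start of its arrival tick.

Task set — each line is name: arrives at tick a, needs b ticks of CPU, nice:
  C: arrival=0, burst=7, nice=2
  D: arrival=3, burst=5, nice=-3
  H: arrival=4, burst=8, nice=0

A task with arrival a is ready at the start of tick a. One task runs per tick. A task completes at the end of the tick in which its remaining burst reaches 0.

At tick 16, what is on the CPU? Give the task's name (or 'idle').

t=0: ready={C} → run C
t=1: ready={C} → run C
t=2: ready={C} → run C
t=3: ready={C,D} → run D
t=4: ready={C,D,H} → run D
t=5: ready={C,D,H} → run D
t=6: ready={C,D,H} → run D
t=7: ready={C,D,H} → run D
t=8: ready={C,H} → run H
t=9: ready={C,H} → run H
t=10: ready={C,H} → run H
t=11: ready={C,H} → run H
t=12: ready={C,H} → run H
t=13: ready={C,H} → run H
t=14: ready={C,H} → run H
t=15: ready={C,H} → run H
t=16: ready={C} → run C
t=17: ready={C} → run C
t=18: ready={C} → run C
t=19: ready={C} → run C
t=20: (idle)
t=21: (idle)
t=22: (idle)
t=23: (idle)

running at tick 16 = C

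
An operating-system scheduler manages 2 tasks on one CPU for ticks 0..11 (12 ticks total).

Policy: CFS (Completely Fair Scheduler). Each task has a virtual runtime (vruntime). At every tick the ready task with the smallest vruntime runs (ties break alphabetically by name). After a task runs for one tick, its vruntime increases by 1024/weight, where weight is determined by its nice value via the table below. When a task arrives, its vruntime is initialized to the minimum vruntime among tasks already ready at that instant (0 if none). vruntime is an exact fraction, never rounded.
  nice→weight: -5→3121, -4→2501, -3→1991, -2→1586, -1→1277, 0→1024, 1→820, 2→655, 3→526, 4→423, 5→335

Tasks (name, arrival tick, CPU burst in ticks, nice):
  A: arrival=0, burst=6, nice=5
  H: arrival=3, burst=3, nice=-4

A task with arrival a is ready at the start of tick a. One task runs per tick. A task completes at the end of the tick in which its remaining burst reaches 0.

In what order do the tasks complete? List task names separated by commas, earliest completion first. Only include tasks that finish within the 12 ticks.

completion order = H, A

t=0: vr[A=0] → run A
t=1: vr[A=1024/335] → run A
t=2: vr[A=2048/335] → run A
t=3: vr[A=3072/335 H=3072/335] → run A
t=4: vr[A=4096/335 H=3072/335] → run H
t=5: vr[A=4096/335 H=8026112/837835] → run H
t=6: vr[A=4096/335 H=8369152/837835] → run H
t=7: vr[A=4096/335] → run A
t=8: vr[A=1024/67] → run A
t=9: (idle)
t=10: (idle)
t=11: (idle)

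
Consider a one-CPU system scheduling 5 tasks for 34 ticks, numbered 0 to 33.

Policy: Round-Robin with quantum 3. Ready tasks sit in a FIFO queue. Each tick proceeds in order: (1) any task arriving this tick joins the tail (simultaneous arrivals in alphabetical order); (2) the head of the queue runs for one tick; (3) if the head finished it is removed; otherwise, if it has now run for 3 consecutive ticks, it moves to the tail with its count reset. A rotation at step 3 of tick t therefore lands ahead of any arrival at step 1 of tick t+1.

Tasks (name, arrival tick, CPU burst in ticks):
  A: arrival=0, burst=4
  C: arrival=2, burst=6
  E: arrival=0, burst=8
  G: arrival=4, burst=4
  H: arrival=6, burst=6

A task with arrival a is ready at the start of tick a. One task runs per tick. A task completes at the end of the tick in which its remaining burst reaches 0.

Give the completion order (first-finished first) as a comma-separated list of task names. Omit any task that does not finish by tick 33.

completion order = A, C, G, E, H

t=0: queue=[A,E] q_used=0 → run A
t=1: queue=[A,E] q_used=1 → run A
t=2: queue=[A,E,C] q_used=2 → run A
t=3: queue=[E,C,A] q_used=0 → run E
t=4: queue=[E,C,A,G] q_used=1 → run E
t=5: queue=[E,C,A,G] q_used=2 → run E
t=6: queue=[C,A,G,E,H] q_used=0 → run C
t=7: queue=[C,A,G,E,H] q_used=1 → run C
t=8: queue=[C,A,G,E,H] q_used=2 → run C
t=9: queue=[A,G,E,H,C] q_used=0 → run A
t=10: queue=[G,E,H,C] q_used=0 → run G
t=11: queue=[G,E,H,C] q_used=1 → run G
t=12: queue=[G,E,H,C] q_used=2 → run G
t=13: queue=[E,H,C,G] q_used=0 → run E
t=14: queue=[E,H,C,G] q_used=1 → run E
t=15: queue=[E,H,C,G] q_used=2 → run E
t=16: queue=[H,C,G,E] q_used=0 → run H
t=17: queue=[H,C,G,E] q_used=1 → run H
t=18: queue=[H,C,G,E] q_used=2 → run H
t=19: queue=[C,G,E,H] q_used=0 → run C
t=20: queue=[C,G,E,H] q_used=1 → run C
t=21: queue=[C,G,E,H] q_used=2 → run C
t=22: queue=[G,E,H] q_used=0 → run G
t=23: queue=[E,H] q_used=0 → run E
t=24: queue=[E,H] q_used=1 → run E
t=25: queue=[H] q_used=0 → run H
t=26: queue=[H] q_used=1 → run H
t=27: queue=[H] q_used=2 → run H
t=28: (idle)
t=29: (idle)
t=30: (idle)
t=31: (idle)
t=32: (idle)
t=33: (idle)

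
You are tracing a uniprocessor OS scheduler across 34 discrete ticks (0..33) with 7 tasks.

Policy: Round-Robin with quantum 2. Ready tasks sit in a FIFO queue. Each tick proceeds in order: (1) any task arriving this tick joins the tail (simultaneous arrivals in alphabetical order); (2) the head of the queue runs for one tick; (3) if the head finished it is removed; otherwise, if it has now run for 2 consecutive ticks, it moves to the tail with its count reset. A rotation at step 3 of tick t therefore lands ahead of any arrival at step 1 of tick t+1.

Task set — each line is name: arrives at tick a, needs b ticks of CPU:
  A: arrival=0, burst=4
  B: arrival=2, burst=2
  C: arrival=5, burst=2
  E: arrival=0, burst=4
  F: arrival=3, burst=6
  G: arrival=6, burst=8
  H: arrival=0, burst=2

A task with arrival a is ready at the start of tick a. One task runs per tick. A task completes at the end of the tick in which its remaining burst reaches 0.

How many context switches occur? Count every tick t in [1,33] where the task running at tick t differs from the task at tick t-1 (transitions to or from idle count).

context switches = 13

t=0: queue=[A,E,H] q_used=0 → run A
t=1: queue=[A,E,H] q_used=1 → run A
t=2: queue=[E,H,A,B] q_used=0 → run E
t=3: queue=[E,H,A,B,F] q_used=1 → run E
t=4: queue=[H,A,B,F,E] q_used=0 → run H
t=5: queue=[H,A,B,F,E,C] q_used=1 → run H
t=6: queue=[A,B,F,E,C,G] q_used=0 → run A
t=7: queue=[A,B,F,E,C,G] q_used=1 → run A
t=8: queue=[B,F,E,C,G] q_used=0 → run B
t=9: queue=[B,F,E,C,G] q_used=1 → run B
t=10: queue=[F,E,C,G] q_used=0 → run F
t=11: queue=[F,E,C,G] q_used=1 → run F
t=12: queue=[E,C,G,F] q_used=0 → run E
t=13: queue=[E,C,G,F] q_used=1 → run E
t=14: queue=[C,G,F] q_used=0 → run C
t=15: queue=[C,G,F] q_used=1 → run C
t=16: queue=[G,F] q_used=0 → run G
t=17: queue=[G,F] q_used=1 → run G
t=18: queue=[F,G] q_used=0 → run F
t=19: queue=[F,G] q_used=1 → run F
t=20: queue=[G,F] q_used=0 → run G
t=21: queue=[G,F] q_used=1 → run G
t=22: queue=[F,G] q_used=0 → run F
t=23: queue=[F,G] q_used=1 → run F
t=24: queue=[G] q_used=0 → run G
t=25: queue=[G] q_used=1 → run G
t=26: queue=[G] q_used=0 → run G
t=27: queue=[G] q_used=1 → run G
t=28: (idle)
t=29: (idle)
t=30: (idle)
t=31: (idle)
t=32: (idle)
t=33: (idle)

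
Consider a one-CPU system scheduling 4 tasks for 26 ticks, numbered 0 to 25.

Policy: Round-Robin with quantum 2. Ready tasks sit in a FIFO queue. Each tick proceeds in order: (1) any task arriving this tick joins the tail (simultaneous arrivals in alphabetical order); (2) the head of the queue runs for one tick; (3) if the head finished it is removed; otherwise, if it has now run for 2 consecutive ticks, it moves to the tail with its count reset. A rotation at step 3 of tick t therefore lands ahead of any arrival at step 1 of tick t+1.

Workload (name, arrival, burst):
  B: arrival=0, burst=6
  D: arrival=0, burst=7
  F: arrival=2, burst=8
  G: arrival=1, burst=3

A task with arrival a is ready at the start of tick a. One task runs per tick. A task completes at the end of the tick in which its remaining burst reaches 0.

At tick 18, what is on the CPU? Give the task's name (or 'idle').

running at tick 18 = D

t=0: queue=[B,D] q_used=0 → run B
t=1: queue=[B,D,G] q_used=1 → run B
t=2: queue=[D,G,B,F] q_used=0 → run D
t=3: queue=[D,G,B,F] q_used=1 → run D
t=4: queue=[G,B,F,D] q_used=0 → run G
t=5: queue=[G,B,F,D] q_used=1 → run G
t=6: queue=[B,F,D,G] q_used=0 → run B
t=7: queue=[B,F,D,G] q_used=1 → run B
t=8: queue=[F,D,G,B] q_used=0 → run F
t=9: queue=[F,D,G,B] q_used=1 → run F
t=10: queue=[D,G,B,F] q_used=0 → run D
t=11: queue=[D,G,B,F] q_used=1 → run D
t=12: queue=[G,B,F,D] q_used=0 → run G
t=13: queue=[B,F,D] q_used=0 → run B
t=14: queue=[B,F,D] q_used=1 → run B
t=15: queue=[F,D] q_used=0 → run F
t=16: queue=[F,D] q_used=1 → run F
t=17: queue=[D,F] q_used=0 → run D
t=18: queue=[D,F] q_used=1 → run D
t=19: queue=[F,D] q_used=0 → run F
t=20: queue=[F,D] q_used=1 → run F
t=21: queue=[D,F] q_used=0 → run D
t=22: queue=[F] q_used=0 → run F
t=23: queue=[F] q_used=1 → run F
t=24: (idle)
t=25: (idle)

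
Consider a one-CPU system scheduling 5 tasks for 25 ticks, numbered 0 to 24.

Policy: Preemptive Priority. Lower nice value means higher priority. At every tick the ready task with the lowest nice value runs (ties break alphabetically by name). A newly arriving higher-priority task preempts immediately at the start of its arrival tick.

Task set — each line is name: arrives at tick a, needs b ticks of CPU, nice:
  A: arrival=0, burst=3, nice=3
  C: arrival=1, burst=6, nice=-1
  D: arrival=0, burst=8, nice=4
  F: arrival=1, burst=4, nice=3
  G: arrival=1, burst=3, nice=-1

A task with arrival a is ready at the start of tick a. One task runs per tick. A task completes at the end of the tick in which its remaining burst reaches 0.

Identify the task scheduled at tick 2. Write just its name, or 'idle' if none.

running at tick 2 = C

t=0: ready={A,D} → run A
t=1: ready={A,C,D,F,G} → run C
t=2: ready={A,C,D,F,G} → run C
t=3: ready={A,C,D,F,G} → run C
t=4: ready={A,C,D,F,G} → run C
t=5: ready={A,C,D,F,G} → run C
t=6: ready={A,C,D,F,G} → run C
t=7: ready={A,D,F,G} → run G
t=8: ready={A,D,F,G} → run G
t=9: ready={A,D,F,G} → run G
t=10: ready={A,D,F} → run A
t=11: ready={A,D,F} → run A
t=12: ready={D,F} → run F
t=13: ready={D,F} → run F
t=14: ready={D,F} → run F
t=15: ready={D,F} → run F
t=16: ready={D} → run D
t=17: ready={D} → run D
t=18: ready={D} → run D
t=19: ready={D} → run D
t=20: ready={D} → run D
t=21: ready={D} → run D
t=22: ready={D} → run D
t=23: ready={D} → run D
t=24: (idle)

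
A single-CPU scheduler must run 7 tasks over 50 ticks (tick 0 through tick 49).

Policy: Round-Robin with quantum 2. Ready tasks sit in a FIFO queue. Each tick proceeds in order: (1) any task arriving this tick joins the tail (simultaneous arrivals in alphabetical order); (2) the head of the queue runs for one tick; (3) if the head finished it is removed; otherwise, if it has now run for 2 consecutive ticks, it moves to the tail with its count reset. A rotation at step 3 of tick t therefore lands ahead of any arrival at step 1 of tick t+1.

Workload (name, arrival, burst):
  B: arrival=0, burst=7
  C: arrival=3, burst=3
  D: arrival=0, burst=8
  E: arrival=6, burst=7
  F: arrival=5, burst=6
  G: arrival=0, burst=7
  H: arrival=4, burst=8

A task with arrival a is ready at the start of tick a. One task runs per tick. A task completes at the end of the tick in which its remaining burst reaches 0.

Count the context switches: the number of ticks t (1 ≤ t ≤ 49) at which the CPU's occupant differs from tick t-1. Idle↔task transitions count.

context switches = 25

t=0: queue=[B,D,G] q_used=0 → run B
t=1: queue=[B,D,G] q_used=1 → run B
t=2: queue=[D,G,B] q_used=0 → run D
t=3: queue=[D,G,B,C] q_used=1 → run D
t=4: queue=[G,B,C,D,H] q_used=0 → run G
t=5: queue=[G,B,C,D,H,F] q_used=1 → run G
t=6: queue=[B,C,D,H,F,G,E] q_used=0 → run B
t=7: queue=[B,C,D,H,F,G,E] q_used=1 → run B
t=8: queue=[C,D,H,F,G,E,B] q_used=0 → run C
t=9: queue=[C,D,H,F,G,E,B] q_used=1 → run C
t=10: queue=[D,H,F,G,E,B,C] q_used=0 → run D
t=11: queue=[D,H,F,G,E,B,C] q_used=1 → run D
t=12: queue=[H,F,G,E,B,C,D] q_used=0 → run H
t=13: queue=[H,F,G,E,B,C,D] q_used=1 → run H
t=14: queue=[F,G,E,B,C,D,H] q_used=0 → run F
t=15: queue=[F,G,E,B,C,D,H] q_used=1 → run F
t=16: queue=[G,E,B,C,D,H,F] q_used=0 → run G
t=17: queue=[G,E,B,C,D,H,F] q_used=1 → run G
t=18: queue=[E,B,C,D,H,F,G] q_used=0 → run E
t=19: queue=[E,B,C,D,H,F,G] q_used=1 → run E
t=20: queue=[B,C,D,H,F,G,E] q_used=0 → run B
t=21: queue=[B,C,D,H,F,G,E] q_used=1 → run B
t=22: queue=[C,D,H,F,G,E,B] q_used=0 → run C
t=23: queue=[D,H,F,G,E,B] q_used=0 → run D
t=24: queue=[D,H,F,G,E,B] q_used=1 → run D
t=25: queue=[H,F,G,E,B,D] q_used=0 → run H
t=26: queue=[H,F,G,E,B,D] q_used=1 → run H
t=27: queue=[F,G,E,B,D,H] q_used=0 → run F
t=28: queue=[F,G,E,B,D,H] q_used=1 → run F
t=29: queue=[G,E,B,D,H,F] q_used=0 → run G
t=30: queue=[G,E,B,D,H,F] q_used=1 → run G
t=31: queue=[E,B,D,H,F,G] q_used=0 → run E
t=32: queue=[E,B,D,H,F,G] q_used=1 → run E
t=33: queue=[B,D,H,F,G,E] q_used=0 → run B
t=34: queue=[D,H,F,G,E] q_used=0 → run D
t=35: queue=[D,H,F,G,E] q_used=1 → run D
t=36: queue=[H,F,G,E] q_used=0 → run H
t=37: queue=[H,F,G,E] q_used=1 → run H
t=38: queue=[F,G,E,H] q_used=0 → run F
t=39: queue=[F,G,E,H] q_used=1 → run F
t=40: queue=[G,E,H] q_used=0 → run G
t=41: queue=[E,H] q_used=0 → run E
t=42: queue=[E,H] q_used=1 → run E
t=43: queue=[H,E] q_used=0 → run H
t=44: queue=[H,E] q_used=1 → run H
t=45: queue=[E] q_used=0 → run E
t=46: (idle)
t=47: (idle)
t=48: (idle)
t=49: (idle)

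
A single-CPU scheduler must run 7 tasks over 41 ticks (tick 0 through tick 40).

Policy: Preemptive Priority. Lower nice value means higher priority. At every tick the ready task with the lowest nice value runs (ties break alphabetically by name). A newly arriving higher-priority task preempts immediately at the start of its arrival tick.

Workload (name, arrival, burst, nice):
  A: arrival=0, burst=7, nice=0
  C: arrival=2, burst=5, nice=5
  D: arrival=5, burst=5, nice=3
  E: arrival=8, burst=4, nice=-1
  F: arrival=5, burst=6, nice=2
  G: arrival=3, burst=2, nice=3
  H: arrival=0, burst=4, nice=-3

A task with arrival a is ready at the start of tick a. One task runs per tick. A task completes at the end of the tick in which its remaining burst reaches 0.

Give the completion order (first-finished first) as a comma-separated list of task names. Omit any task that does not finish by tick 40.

t=0: ready={A,H} → run H
t=1: ready={A,H} → run H
t=2: ready={A,C,H} → run H
t=3: ready={A,C,G,H} → run H
t=4: ready={A,C,G} → run A
t=5: ready={A,C,D,F,G} → run A
t=6: ready={A,C,D,F,G} → run A
t=7: ready={A,C,D,F,G} → run A
t=8: ready={A,C,D,E,F,G} → run E
t=9: ready={A,C,D,E,F,G} → run E
t=10: ready={A,C,D,E,F,G} → run E
t=11: ready={A,C,D,E,F,G} → run E
t=12: ready={A,C,D,F,G} → run A
t=13: ready={A,C,D,F,G} → run A
t=14: ready={A,C,D,F,G} → run A
t=15: ready={C,D,F,G} → run F
t=16: ready={C,D,F,G} → run F
t=17: ready={C,D,F,G} → run F
t=18: ready={C,D,F,G} → run F
t=19: ready={C,D,F,G} → run F
t=20: ready={C,D,F,G} → run F
t=21: ready={C,D,G} → run D
t=22: ready={C,D,G} → run D
t=23: ready={C,D,G} → run D
t=24: ready={C,D,G} → run D
t=25: ready={C,D,G} → run D
t=26: ready={C,G} → run G
t=27: ready={C,G} → run G
t=28: ready={C} → run C
t=29: ready={C} → run C
t=30: ready={C} → run C
t=31: ready={C} → run C
t=32: ready={C} → run C
t=33: (idle)
t=34: (idle)
t=35: (idle)
t=36: (idle)
t=37: (idle)
t=38: (idle)
t=39: (idle)
t=40: (idle)

completion order = H, E, A, F, D, G, C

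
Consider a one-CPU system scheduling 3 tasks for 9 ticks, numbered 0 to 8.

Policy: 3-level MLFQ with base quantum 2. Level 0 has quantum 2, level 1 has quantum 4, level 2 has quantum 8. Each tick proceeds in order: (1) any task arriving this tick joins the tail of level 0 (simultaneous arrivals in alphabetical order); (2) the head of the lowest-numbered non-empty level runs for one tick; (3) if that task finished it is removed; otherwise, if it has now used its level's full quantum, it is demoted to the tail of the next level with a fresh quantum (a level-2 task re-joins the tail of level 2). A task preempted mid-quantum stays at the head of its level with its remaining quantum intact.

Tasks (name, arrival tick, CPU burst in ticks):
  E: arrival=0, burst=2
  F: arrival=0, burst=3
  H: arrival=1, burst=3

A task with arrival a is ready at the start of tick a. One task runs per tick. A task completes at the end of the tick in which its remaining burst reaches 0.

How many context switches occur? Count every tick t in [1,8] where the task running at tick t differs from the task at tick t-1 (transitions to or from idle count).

context switches = 5

t=0: L0/L1/L2 = EF/-/- → run E
t=1: L0/L1/L2 = EFH/-/- → run E
t=2: L0/L1/L2 = FH/-/- → run F
t=3: L0/L1/L2 = FH/-/- → run F
t=4: L0/L1/L2 = H/F/- → run H
t=5: L0/L1/L2 = H/F/- → run H
t=6: L0/L1/L2 = -/FH/- → run F
t=7: L0/L1/L2 = -/H/- → run H
t=8: (idle)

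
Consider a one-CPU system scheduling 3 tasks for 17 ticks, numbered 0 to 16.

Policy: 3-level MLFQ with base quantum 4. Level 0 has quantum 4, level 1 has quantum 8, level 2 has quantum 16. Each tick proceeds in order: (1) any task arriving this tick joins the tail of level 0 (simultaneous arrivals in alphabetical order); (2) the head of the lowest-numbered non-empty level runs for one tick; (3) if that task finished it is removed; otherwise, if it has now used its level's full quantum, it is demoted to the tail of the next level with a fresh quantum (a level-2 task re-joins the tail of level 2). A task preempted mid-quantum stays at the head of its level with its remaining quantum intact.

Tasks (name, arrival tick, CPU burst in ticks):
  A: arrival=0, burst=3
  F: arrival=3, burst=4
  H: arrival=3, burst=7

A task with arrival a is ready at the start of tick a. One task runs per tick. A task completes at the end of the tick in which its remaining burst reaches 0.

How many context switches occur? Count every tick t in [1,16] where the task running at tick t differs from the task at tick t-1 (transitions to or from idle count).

context switches = 3

t=0: L0/L1/L2 = A/-/- → run A
t=1: L0/L1/L2 = A/-/- → run A
t=2: L0/L1/L2 = A/-/- → run A
t=3: L0/L1/L2 = FH/-/- → run F
t=4: L0/L1/L2 = FH/-/- → run F
t=5: L0/L1/L2 = FH/-/- → run F
t=6: L0/L1/L2 = FH/-/- → run F
t=7: L0/L1/L2 = H/-/- → run H
t=8: L0/L1/L2 = H/-/- → run H
t=9: L0/L1/L2 = H/-/- → run H
t=10: L0/L1/L2 = H/-/- → run H
t=11: L0/L1/L2 = -/H/- → run H
t=12: L0/L1/L2 = -/H/- → run H
t=13: L0/L1/L2 = -/H/- → run H
t=14: (idle)
t=15: (idle)
t=16: (idle)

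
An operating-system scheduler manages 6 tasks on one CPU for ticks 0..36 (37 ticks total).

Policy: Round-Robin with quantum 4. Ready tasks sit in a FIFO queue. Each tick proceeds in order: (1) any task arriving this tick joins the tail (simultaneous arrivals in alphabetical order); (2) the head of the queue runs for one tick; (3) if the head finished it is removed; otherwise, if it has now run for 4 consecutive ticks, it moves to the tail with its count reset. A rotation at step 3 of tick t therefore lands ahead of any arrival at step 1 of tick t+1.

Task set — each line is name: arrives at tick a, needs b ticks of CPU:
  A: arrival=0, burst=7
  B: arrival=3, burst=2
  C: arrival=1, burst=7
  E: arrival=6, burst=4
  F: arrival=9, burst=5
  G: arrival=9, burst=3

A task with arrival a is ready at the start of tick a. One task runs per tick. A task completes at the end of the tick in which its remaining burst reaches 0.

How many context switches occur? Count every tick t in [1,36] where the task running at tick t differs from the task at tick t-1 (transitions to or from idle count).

t=0: queue=[A] q_used=0 → run A
t=1: queue=[A,C] q_used=1 → run A
t=2: queue=[A,C] q_used=2 → run A
t=3: queue=[A,C,B] q_used=3 → run A
t=4: queue=[C,B,A] q_used=0 → run C
t=5: queue=[C,B,A] q_used=1 → run C
t=6: queue=[C,B,A,E] q_used=2 → run C
t=7: queue=[C,B,A,E] q_used=3 → run C
t=8: queue=[B,A,E,C] q_used=0 → run B
t=9: queue=[B,A,E,C,F,G] q_used=1 → run B
t=10: queue=[A,E,C,F,G] q_used=0 → run A
t=11: queue=[A,E,C,F,G] q_used=1 → run A
t=12: queue=[A,E,C,F,G] q_used=2 → run A
t=13: queue=[E,C,F,G] q_used=0 → run E
t=14: queue=[E,C,F,G] q_used=1 → run E
t=15: queue=[E,C,F,G] q_used=2 → run E
t=16: queue=[E,C,F,G] q_used=3 → run E
t=17: queue=[C,F,G] q_used=0 → run C
t=18: queue=[C,F,G] q_used=1 → run C
t=19: queue=[C,F,G] q_used=2 → run C
t=20: queue=[F,G] q_used=0 → run F
t=21: queue=[F,G] q_used=1 → run F
t=22: queue=[F,G] q_used=2 → run F
t=23: queue=[F,G] q_used=3 → run F
t=24: queue=[G,F] q_used=0 → run G
t=25: queue=[G,F] q_used=1 → run G
t=26: queue=[G,F] q_used=2 → run G
t=27: queue=[F] q_used=0 → run F
t=28: (idle)
t=29: (idle)
t=30: (idle)
t=31: (idle)
t=32: (idle)
t=33: (idle)
t=34: (idle)
t=35: (idle)
t=36: (idle)

context switches = 9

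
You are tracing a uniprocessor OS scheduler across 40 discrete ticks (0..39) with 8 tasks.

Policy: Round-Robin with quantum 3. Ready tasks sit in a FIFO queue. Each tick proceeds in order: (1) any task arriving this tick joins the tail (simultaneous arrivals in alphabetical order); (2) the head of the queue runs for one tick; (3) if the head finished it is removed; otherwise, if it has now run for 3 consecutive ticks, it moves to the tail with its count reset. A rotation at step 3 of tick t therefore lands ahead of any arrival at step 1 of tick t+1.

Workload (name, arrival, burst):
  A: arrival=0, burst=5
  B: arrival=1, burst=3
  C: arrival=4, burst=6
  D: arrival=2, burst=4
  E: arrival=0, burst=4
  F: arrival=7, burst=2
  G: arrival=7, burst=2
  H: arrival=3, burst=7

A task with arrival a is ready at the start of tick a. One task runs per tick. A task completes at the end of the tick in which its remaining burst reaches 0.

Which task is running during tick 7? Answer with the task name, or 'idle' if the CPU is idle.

t=0: queue=[A,E] q_used=0 → run A
t=1: queue=[A,E,B] q_used=1 → run A
t=2: queue=[A,E,B,D] q_used=2 → run A
t=3: queue=[E,B,D,A,H] q_used=0 → run E
t=4: queue=[E,B,D,A,H,C] q_used=1 → run E
t=5: queue=[E,B,D,A,H,C] q_used=2 → run E
t=6: queue=[B,D,A,H,C,E] q_used=0 → run B
t=7: queue=[B,D,A,H,C,E,F,G] q_used=1 → run B
t=8: queue=[B,D,A,H,C,E,F,G] q_used=2 → run B
t=9: queue=[D,A,H,C,E,F,G] q_used=0 → run D
t=10: queue=[D,A,H,C,E,F,G] q_used=1 → run D
t=11: queue=[D,A,H,C,E,F,G] q_used=2 → run D
t=12: queue=[A,H,C,E,F,G,D] q_used=0 → run A
t=13: queue=[A,H,C,E,F,G,D] q_used=1 → run A
t=14: queue=[H,C,E,F,G,D] q_used=0 → run H
t=15: queue=[H,C,E,F,G,D] q_used=1 → run H
t=16: queue=[H,C,E,F,G,D] q_used=2 → run H
t=17: queue=[C,E,F,G,D,H] q_used=0 → run C
t=18: queue=[C,E,F,G,D,H] q_used=1 → run C
t=19: queue=[C,E,F,G,D,H] q_used=2 → run C
t=20: queue=[E,F,G,D,H,C] q_used=0 → run E
t=21: queue=[F,G,D,H,C] q_used=0 → run F
t=22: queue=[F,G,D,H,C] q_used=1 → run F
t=23: queue=[G,D,H,C] q_used=0 → run G
t=24: queue=[G,D,H,C] q_used=1 → run G
t=25: queue=[D,H,C] q_used=0 → run D
t=26: queue=[H,C] q_used=0 → run H
t=27: queue=[H,C] q_used=1 → run H
t=28: queue=[H,C] q_used=2 → run H
t=29: queue=[C,H] q_used=0 → run C
t=30: queue=[C,H] q_used=1 → run C
t=31: queue=[C,H] q_used=2 → run C
t=32: queue=[H] q_used=0 → run H
t=33: (idle)
t=34: (idle)
t=35: (idle)
t=36: (idle)
t=37: (idle)
t=38: (idle)
t=39: (idle)

running at tick 7 = B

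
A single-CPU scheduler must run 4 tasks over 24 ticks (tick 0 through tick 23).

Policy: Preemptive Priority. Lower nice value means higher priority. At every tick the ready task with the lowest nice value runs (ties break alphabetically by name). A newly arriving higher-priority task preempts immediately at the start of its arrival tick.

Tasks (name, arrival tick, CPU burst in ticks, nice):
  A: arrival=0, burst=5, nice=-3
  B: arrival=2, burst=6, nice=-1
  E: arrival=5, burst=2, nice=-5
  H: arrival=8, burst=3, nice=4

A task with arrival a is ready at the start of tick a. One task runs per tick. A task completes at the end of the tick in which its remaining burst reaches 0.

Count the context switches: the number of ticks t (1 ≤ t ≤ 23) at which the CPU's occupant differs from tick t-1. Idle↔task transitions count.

t=0: ready={A} → run A
t=1: ready={A} → run A
t=2: ready={A,B} → run A
t=3: ready={A,B} → run A
t=4: ready={A,B} → run A
t=5: ready={B,E} → run E
t=6: ready={B,E} → run E
t=7: ready={B} → run B
t=8: ready={B,H} → run B
t=9: ready={B,H} → run B
t=10: ready={B,H} → run B
t=11: ready={B,H} → run B
t=12: ready={B,H} → run B
t=13: ready={H} → run H
t=14: ready={H} → run H
t=15: ready={H} → run H
t=16: (idle)
t=17: (idle)
t=18: (idle)
t=19: (idle)
t=20: (idle)
t=21: (idle)
t=22: (idle)
t=23: (idle)

context switches = 4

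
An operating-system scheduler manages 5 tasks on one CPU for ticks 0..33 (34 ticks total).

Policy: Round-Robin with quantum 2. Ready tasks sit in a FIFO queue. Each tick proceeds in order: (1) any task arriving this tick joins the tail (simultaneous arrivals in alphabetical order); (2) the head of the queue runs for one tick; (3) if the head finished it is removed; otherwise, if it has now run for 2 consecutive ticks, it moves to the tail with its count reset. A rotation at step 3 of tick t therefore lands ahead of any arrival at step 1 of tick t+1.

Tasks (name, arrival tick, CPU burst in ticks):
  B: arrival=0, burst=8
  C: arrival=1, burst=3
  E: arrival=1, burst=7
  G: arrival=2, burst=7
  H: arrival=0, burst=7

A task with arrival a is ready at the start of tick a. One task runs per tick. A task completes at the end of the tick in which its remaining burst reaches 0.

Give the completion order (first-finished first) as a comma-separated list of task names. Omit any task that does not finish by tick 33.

completion order = C, B, H, E, G

t=0: queue=[B,H] q_used=0 → run B
t=1: queue=[B,H,C,E] q_used=1 → run B
t=2: queue=[H,C,E,B,G] q_used=0 → run H
t=3: queue=[H,C,E,B,G] q_used=1 → run H
t=4: queue=[C,E,B,G,H] q_used=0 → run C
t=5: queue=[C,E,B,G,H] q_used=1 → run C
t=6: queue=[E,B,G,H,C] q_used=0 → run E
t=7: queue=[E,B,G,H,C] q_used=1 → run E
t=8: queue=[B,G,H,C,E] q_used=0 → run B
t=9: queue=[B,G,H,C,E] q_used=1 → run B
t=10: queue=[G,H,C,E,B] q_used=0 → run G
t=11: queue=[G,H,C,E,B] q_used=1 → run G
t=12: queue=[H,C,E,B,G] q_used=0 → run H
t=13: queue=[H,C,E,B,G] q_used=1 → run H
t=14: queue=[C,E,B,G,H] q_used=0 → run C
t=15: queue=[E,B,G,H] q_used=0 → run E
t=16: queue=[E,B,G,H] q_used=1 → run E
t=17: queue=[B,G,H,E] q_used=0 → run B
t=18: queue=[B,G,H,E] q_used=1 → run B
t=19: queue=[G,H,E,B] q_used=0 → run G
t=20: queue=[G,H,E,B] q_used=1 → run G
t=21: queue=[H,E,B,G] q_used=0 → run H
t=22: queue=[H,E,B,G] q_used=1 → run H
t=23: queue=[E,B,G,H] q_used=0 → run E
t=24: queue=[E,B,G,H] q_used=1 → run E
t=25: queue=[B,G,H,E] q_used=0 → run B
t=26: queue=[B,G,H,E] q_used=1 → run B
t=27: queue=[G,H,E] q_used=0 → run G
t=28: queue=[G,H,E] q_used=1 → run G
t=29: queue=[H,E,G] q_used=0 → run H
t=30: queue=[E,G] q_used=0 → run E
t=31: queue=[G] q_used=0 → run G
t=32: (idle)
t=33: (idle)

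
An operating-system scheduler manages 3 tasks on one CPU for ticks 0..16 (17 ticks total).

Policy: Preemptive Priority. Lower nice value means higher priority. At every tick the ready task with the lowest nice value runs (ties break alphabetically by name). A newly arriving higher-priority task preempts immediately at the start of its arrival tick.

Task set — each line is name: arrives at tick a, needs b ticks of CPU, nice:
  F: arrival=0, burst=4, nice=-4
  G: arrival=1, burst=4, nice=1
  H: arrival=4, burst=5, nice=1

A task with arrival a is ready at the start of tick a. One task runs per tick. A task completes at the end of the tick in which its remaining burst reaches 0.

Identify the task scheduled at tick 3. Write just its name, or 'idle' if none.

running at tick 3 = F

t=0: ready={F} → run F
t=1: ready={F,G} → run F
t=2: ready={F,G} → run F
t=3: ready={F,G} → run F
t=4: ready={G,H} → run G
t=5: ready={G,H} → run G
t=6: ready={G,H} → run G
t=7: ready={G,H} → run G
t=8: ready={H} → run H
t=9: ready={H} → run H
t=10: ready={H} → run H
t=11: ready={H} → run H
t=12: ready={H} → run H
t=13: (idle)
t=14: (idle)
t=15: (idle)
t=16: (idle)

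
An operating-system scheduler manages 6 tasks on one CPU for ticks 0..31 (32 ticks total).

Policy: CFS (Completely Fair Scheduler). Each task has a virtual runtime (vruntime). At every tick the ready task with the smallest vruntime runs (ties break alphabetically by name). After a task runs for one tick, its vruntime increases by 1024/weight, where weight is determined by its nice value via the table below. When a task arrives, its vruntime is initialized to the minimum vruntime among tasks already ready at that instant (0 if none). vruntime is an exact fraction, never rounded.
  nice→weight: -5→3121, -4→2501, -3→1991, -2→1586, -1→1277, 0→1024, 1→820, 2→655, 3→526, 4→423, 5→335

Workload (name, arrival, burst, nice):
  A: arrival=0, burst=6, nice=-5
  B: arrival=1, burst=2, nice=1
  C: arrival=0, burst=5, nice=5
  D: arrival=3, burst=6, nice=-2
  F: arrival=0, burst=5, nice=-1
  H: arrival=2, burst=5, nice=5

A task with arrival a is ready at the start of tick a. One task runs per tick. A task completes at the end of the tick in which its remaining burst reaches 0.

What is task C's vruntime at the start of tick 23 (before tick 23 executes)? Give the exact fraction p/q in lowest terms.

vruntime(C, start of tick 23) = 2048/335

t=0: vr[A=0 C=0 F=0] → run A
t=1: vr[A=1024/3121 B=0 C=0 F=0] → run B
t=2: vr[A=1024/3121 B=256/205 C=0 F=0 H=0] → run C
t=3: vr[A=1024/3121 B=256/205 C=1024/335 D=0 F=0 H=0] → run D
t=4: vr[A=1024/3121 B=256/205 C=1024/335 D=512/793 F=0 H=0] → run F
t=5: vr[A=1024/3121 B=256/205 C=1024/335 D=512/793 F=1024/1277 H=0] → run H
t=6: vr[A=1024/3121 B=256/205 C=1024/335 D=512/793 F=1024/1277 H=1024/335] → run A
t=7: vr[A=2048/3121 B=256/205 C=1024/335 D=512/793 F=1024/1277 H=1024/335] → run D
t=8: vr[A=2048/3121 B=256/205 C=1024/335 D=1024/793 F=1024/1277 H=1024/335] → run A
t=9: vr[A=3072/3121 B=256/205 C=1024/335 D=1024/793 F=1024/1277 H=1024/335] → run F
t=10: vr[A=3072/3121 B=256/205 C=1024/335 D=1024/793 F=2048/1277 H=1024/335] → run A
t=11: vr[A=4096/3121 B=256/205 C=1024/335 D=1024/793 F=2048/1277 H=1024/335] → run B
t=12: vr[A=4096/3121 C=1024/335 D=1024/793 F=2048/1277 H=1024/335] → run D
t=13: vr[A=4096/3121 C=1024/335 D=1536/793 F=2048/1277 H=1024/335] → run A
t=14: vr[A=5120/3121 C=1024/335 D=1536/793 F=2048/1277 H=1024/335] → run F
t=15: vr[A=5120/3121 C=1024/335 D=1536/793 F=3072/1277 H=1024/335] → run A
t=16: vr[C=1024/335 D=1536/793 F=3072/1277 H=1024/335] → run D
t=17: vr[C=1024/335 D=2048/793 F=3072/1277 H=1024/335] → run F
t=18: vr[C=1024/335 D=2048/793 F=4096/1277 H=1024/335] → run D
t=19: vr[C=1024/335 D=2560/793 F=4096/1277 H=1024/335] → run C
t=20: vr[C=2048/335 D=2560/793 F=4096/1277 H=1024/335] → run H
t=21: vr[C=2048/335 D=2560/793 F=4096/1277 H=2048/335] → run F
t=22: vr[C=2048/335 D=2560/793 H=2048/335] → run D
t=23: vr[C=2048/335 H=2048/335] → run C
t=24: vr[C=3072/335 H=2048/335] → run H
t=25: vr[C=3072/335 H=3072/335] → run C
t=26: vr[C=4096/335 H=3072/335] → run H
t=27: vr[C=4096/335 H=4096/335] → run C
t=28: vr[H=4096/335] → run H
t=29: (idle)
t=30: (idle)
t=31: (idle)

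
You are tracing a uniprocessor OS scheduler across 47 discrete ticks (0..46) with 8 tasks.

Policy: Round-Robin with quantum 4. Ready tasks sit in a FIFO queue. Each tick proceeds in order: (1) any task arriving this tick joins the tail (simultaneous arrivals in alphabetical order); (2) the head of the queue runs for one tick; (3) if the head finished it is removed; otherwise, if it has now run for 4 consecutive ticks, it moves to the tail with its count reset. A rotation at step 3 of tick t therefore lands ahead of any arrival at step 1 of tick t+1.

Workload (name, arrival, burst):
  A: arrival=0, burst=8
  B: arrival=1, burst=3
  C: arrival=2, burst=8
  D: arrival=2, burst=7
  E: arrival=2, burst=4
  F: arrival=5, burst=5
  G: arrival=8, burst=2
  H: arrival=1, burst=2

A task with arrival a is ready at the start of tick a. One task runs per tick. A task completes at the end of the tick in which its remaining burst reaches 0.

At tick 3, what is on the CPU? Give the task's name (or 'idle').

running at tick 3 = A

t=0: queue=[A] q_used=0 → run A
t=1: queue=[A,B,H] q_used=1 → run A
t=2: queue=[A,B,H,C,D,E] q_used=2 → run A
t=3: queue=[A,B,H,C,D,E] q_used=3 → run A
t=4: queue=[B,H,C,D,E,A] q_used=0 → run B
t=5: queue=[B,H,C,D,E,A,F] q_used=1 → run B
t=6: queue=[B,H,C,D,E,A,F] q_used=2 → run B
t=7: queue=[H,C,D,E,A,F] q_used=0 → run H
t=8: queue=[H,C,D,E,A,F,G] q_used=1 → run H
t=9: queue=[C,D,E,A,F,G] q_used=0 → run C
t=10: queue=[C,D,E,A,F,G] q_used=1 → run C
t=11: queue=[C,D,E,A,F,G] q_used=2 → run C
t=12: queue=[C,D,E,A,F,G] q_used=3 → run C
t=13: queue=[D,E,A,F,G,C] q_used=0 → run D
t=14: queue=[D,E,A,F,G,C] q_used=1 → run D
t=15: queue=[D,E,A,F,G,C] q_used=2 → run D
t=16: queue=[D,E,A,F,G,C] q_used=3 → run D
t=17: queue=[E,A,F,G,C,D] q_used=0 → run E
t=18: queue=[E,A,F,G,C,D] q_used=1 → run E
t=19: queue=[E,A,F,G,C,D] q_used=2 → run E
t=20: queue=[E,A,F,G,C,D] q_used=3 → run E
t=21: queue=[A,F,G,C,D] q_used=0 → run A
t=22: queue=[A,F,G,C,D] q_used=1 → run A
t=23: queue=[A,F,G,C,D] q_used=2 → run A
t=24: queue=[A,F,G,C,D] q_used=3 → run A
t=25: queue=[F,G,C,D] q_used=0 → run F
t=26: queue=[F,G,C,D] q_used=1 → run F
t=27: queue=[F,G,C,D] q_used=2 → run F
t=28: queue=[F,G,C,D] q_used=3 → run F
t=29: queue=[G,C,D,F] q_used=0 → run G
t=30: queue=[G,C,D,F] q_used=1 → run G
t=31: queue=[C,D,F] q_used=0 → run C
t=32: queue=[C,D,F] q_used=1 → run C
t=33: queue=[C,D,F] q_used=2 → run C
t=34: queue=[C,D,F] q_used=3 → run C
t=35: queue=[D,F] q_used=0 → run D
t=36: queue=[D,F] q_used=1 → run D
t=37: queue=[D,F] q_used=2 → run D
t=38: queue=[F] q_used=0 → run F
t=39: (idle)
t=40: (idle)
t=41: (idle)
t=42: (idle)
t=43: (idle)
t=44: (idle)
t=45: (idle)
t=46: (idle)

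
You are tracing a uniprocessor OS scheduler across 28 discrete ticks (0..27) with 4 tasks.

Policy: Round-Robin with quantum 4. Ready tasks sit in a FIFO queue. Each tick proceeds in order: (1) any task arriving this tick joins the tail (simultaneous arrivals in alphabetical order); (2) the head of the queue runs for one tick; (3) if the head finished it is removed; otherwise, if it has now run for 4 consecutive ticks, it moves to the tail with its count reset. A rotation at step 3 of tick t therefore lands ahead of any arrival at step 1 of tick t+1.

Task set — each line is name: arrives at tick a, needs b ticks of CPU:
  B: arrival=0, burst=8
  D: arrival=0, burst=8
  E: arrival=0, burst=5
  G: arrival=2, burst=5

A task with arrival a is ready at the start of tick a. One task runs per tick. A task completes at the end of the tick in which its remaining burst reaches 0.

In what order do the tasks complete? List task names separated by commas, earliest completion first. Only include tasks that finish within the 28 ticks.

t=0: queue=[B,D,E] q_used=0 → run B
t=1: queue=[B,D,E] q_used=1 → run B
t=2: queue=[B,D,E,G] q_used=2 → run B
t=3: queue=[B,D,E,G] q_used=3 → run B
t=4: queue=[D,E,G,B] q_used=0 → run D
t=5: queue=[D,E,G,B] q_used=1 → run D
t=6: queue=[D,E,G,B] q_used=2 → run D
t=7: queue=[D,E,G,B] q_used=3 → run D
t=8: queue=[E,G,B,D] q_used=0 → run E
t=9: queue=[E,G,B,D] q_used=1 → run E
t=10: queue=[E,G,B,D] q_used=2 → run E
t=11: queue=[E,G,B,D] q_used=3 → run E
t=12: queue=[G,B,D,E] q_used=0 → run G
t=13: queue=[G,B,D,E] q_used=1 → run G
t=14: queue=[G,B,D,E] q_used=2 → run G
t=15: queue=[G,B,D,E] q_used=3 → run G
t=16: queue=[B,D,E,G] q_used=0 → run B
t=17: queue=[B,D,E,G] q_used=1 → run B
t=18: queue=[B,D,E,G] q_used=2 → run B
t=19: queue=[B,D,E,G] q_used=3 → run B
t=20: queue=[D,E,G] q_used=0 → run D
t=21: queue=[D,E,G] q_used=1 → run D
t=22: queue=[D,E,G] q_used=2 → run D
t=23: queue=[D,E,G] q_used=3 → run D
t=24: queue=[E,G] q_used=0 → run E
t=25: queue=[G] q_used=0 → run G
t=26: (idle)
t=27: (idle)

completion order = B, D, E, G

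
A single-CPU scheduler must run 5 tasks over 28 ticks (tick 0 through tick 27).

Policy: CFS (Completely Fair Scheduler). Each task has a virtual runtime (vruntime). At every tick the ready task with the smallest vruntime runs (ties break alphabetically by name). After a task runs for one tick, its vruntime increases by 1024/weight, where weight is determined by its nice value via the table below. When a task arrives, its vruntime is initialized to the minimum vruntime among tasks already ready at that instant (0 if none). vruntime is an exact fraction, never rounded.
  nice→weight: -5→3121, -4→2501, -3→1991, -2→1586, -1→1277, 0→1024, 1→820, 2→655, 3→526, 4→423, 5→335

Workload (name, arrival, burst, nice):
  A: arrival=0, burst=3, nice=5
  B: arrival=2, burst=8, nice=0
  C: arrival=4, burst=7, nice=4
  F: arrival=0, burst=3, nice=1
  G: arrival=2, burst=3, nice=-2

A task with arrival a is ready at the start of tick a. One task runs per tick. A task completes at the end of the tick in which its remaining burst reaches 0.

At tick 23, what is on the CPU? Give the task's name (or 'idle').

t=0: vr[A=0 F=0] → run A
t=1: vr[A=1024/335 F=0] → run F
t=2: vr[A=1024/335 B=256/205 F=256/205 G=256/205] → run B
t=3: vr[A=1024/335 B=461/205 F=256/205 G=256/205] → run F
t=4: vr[A=1024/335 B=461/205 C=256/205 F=512/205 G=256/205] → run C
t=5: vr[A=1024/335 B=461/205 C=318208/86715 F=512/205 G=256/205] → run G
t=6: vr[A=1024/335 B=461/205 C=318208/86715 F=512/205 G=307968/162565] → run G
t=7: vr[A=1024/335 B=461/205 C=318208/86715 F=512/205 G=412928/162565] → run B
t=8: vr[A=1024/335 B=666/205 C=318208/86715 F=512/205 G=412928/162565] → run F
t=9: vr[A=1024/335 B=666/205 C=318208/86715 G=412928/162565] → run G
t=10: vr[A=1024/335 B=666/205 C=318208/86715] → run A
t=11: vr[A=2048/335 B=666/205 C=318208/86715] → run B
t=12: vr[A=2048/335 B=871/205 C=318208/86715] → run C
t=13: vr[A=2048/335 B=871/205 C=528128/86715] → run B
t=14: vr[A=2048/335 B=1076/205 C=528128/86715] → run B
t=15: vr[A=2048/335 B=1281/205 C=528128/86715] → run C
t=16: vr[A=2048/335 B=1281/205 C=246016/28905] → run A
t=17: vr[B=1281/205 C=246016/28905] → run B
t=18: vr[B=1486/205 C=246016/28905] → run B
t=19: vr[B=1691/205 C=246016/28905] → run B
t=20: vr[C=246016/28905] → run C
t=21: vr[C=947968/86715] → run C
t=22: vr[C=1157888/86715] → run C
t=23: vr[C=455936/28905] → run C
t=24: (idle)
t=25: (idle)
t=26: (idle)
t=27: (idle)

running at tick 23 = C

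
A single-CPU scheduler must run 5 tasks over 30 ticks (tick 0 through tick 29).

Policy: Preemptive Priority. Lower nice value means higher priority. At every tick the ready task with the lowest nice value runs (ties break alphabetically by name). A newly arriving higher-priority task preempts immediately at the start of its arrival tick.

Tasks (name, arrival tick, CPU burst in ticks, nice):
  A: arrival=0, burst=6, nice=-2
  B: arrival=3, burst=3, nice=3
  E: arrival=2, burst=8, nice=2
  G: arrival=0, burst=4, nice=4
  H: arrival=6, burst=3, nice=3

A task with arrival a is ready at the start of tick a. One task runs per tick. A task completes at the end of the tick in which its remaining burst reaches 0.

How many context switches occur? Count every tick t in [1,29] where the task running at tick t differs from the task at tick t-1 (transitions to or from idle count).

t=0: ready={A,G} → run A
t=1: ready={A,G} → run A
t=2: ready={A,E,G} → run A
t=3: ready={A,B,E,G} → run A
t=4: ready={A,B,E,G} → run A
t=5: ready={A,B,E,G} → run A
t=6: ready={B,E,G,H} → run E
t=7: ready={B,E,G,H} → run E
t=8: ready={B,E,G,H} → run E
t=9: ready={B,E,G,H} → run E
t=10: ready={B,E,G,H} → run E
t=11: ready={B,E,G,H} → run E
t=12: ready={B,E,G,H} → run E
t=13: ready={B,E,G,H} → run E
t=14: ready={B,G,H} → run B
t=15: ready={B,G,H} → run B
t=16: ready={B,G,H} → run B
t=17: ready={G,H} → run H
t=18: ready={G,H} → run H
t=19: ready={G,H} → run H
t=20: ready={G} → run G
t=21: ready={G} → run G
t=22: ready={G} → run G
t=23: ready={G} → run G
t=24: (idle)
t=25: (idle)
t=26: (idle)
t=27: (idle)
t=28: (idle)
t=29: (idle)

context switches = 5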